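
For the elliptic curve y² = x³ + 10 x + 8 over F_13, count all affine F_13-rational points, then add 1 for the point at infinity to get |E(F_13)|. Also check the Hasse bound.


Affine points = {(2, 6), (2, 7), (3, 0), (5, 1), (5, 12), (10, 4), (10, 9), (12, 6), (12, 7)}; affine count = 9; |E(F_13)| = 10.

Discriminant check: Δ ∝ 4a³ + 27b² = 4·10³ + 27·8² = 4·1000 + 27·64 ≡ 8 (mod 13). Nonzero ⇒ E is nonsingular.
For each x ∈ F_13, compute rhs = x³ + 10·x + 8 mod 13, then count y ∈ F_13 with y² ≡ rhs.
  x = 0: rhs = 8, matching y values: none (0 points).
  x = 1: rhs = 6, matching y values: none (0 points).
  x = 2: rhs = 10, matching y values: 6, 7 (2 points).
  x = 3: rhs = 0, matching y values: 0 (1 points).
  x = 4: rhs = 8, matching y values: none (0 points).
  x = 5: rhs = 1, matching y values: 1, 12 (2 points).
  x = 6: rhs = 11, matching y values: none (0 points).
  x = 7: rhs = 5, matching y values: none (0 points).
  x = 8: rhs = 2, matching y values: none (0 points).
  x = 9: rhs = 8, matching y values: none (0 points).
  x = 10: rhs = 3, matching y values: 4, 9 (2 points).
  x = 11: rhs = 6, matching y values: none (0 points).
  x = 12: rhs = 10, matching y values: 6, 7 (2 points).
Total affine count: 9.
Full point count |E(F_13)| = 9 + 1 = 10.
Hasse bound: |10 − (13+1)| = |-4| = 4 ≤ 2√13 ≈ 7.2111 ✓.


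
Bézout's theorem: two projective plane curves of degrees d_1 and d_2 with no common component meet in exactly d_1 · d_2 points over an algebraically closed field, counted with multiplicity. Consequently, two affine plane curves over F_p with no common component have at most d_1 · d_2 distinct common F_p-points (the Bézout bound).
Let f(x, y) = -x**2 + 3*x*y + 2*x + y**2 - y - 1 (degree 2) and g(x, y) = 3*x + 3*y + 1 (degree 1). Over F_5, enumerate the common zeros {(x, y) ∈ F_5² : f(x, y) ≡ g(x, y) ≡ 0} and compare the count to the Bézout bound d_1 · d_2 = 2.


Common zeros: {(0, 3), (2, 1)}; count = 2; Bézout bound = 2.

deg(f) = 2, deg(g) = 1, so Bézout bound = 2.
Scan x ∈ F_5. For each x, list the y ∈ F_5 with f(x, y) ≡ 0 and those with g(x, y) ≡ 0 (mod 5); the common zeros in that column are the intersection.
  x = 0: f ≡ 0 at y ∈ {3}; g ≡ 0 at y ∈ {3}; common: {3}.
  x = 1: f ≡ 0 at y ∈ {0, 3}; g ≡ 0 at y ∈ {2}; common: ∅.
  x = 2: f ≡ 0 at y ∈ {1, 4}; g ≡ 0 at y ∈ {1}; common: {1}.
  x = 3: f ≡ 0 at y ∈ {1}; g ≡ 0 at y ∈ {0}; common: ∅.
  x = 4: f ≡ 0 at y ∈ ∅; g ≡ 0 at y ∈ {4}; common: ∅.
Collecting: common zeros = {(0, 3), (2, 1)}, so the count is 2.
Comparison with the Bézout bound: 2 ≤ 2 = deg(f)·deg(g), as expected for curves with no common component (the bound is attained).


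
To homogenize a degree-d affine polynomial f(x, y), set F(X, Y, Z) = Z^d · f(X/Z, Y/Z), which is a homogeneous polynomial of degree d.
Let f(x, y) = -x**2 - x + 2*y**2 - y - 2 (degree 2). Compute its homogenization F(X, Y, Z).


F(X, Y, Z) = -X**2 - X*Z + 2*Y**2 - Y*Z - 2*Z**2

deg(f) = 2.
Substitute x = X/Z, y = Y/Z into f, then multiply by Z^2.
  monomial -1·x^2·y^0 ↦ -1·X^2·Y^0·Z^0.
  monomial -1·x^1·y^0 ↦ -1·X^1·Y^0·Z^1.
  monomial 2·x^0·y^2 ↦ 2·X^0·Y^2·Z^0.
  monomial -1·x^0·y^1 ↦ -1·X^0·Y^1·Z^1.
  monomial -2·x^0·y^0 ↦ -2·X^0·Y^0·Z^2.
Collecting: F(X, Y, Z) = -X**2 - X*Z + 2*Y**2 - Y*Z - 2*Z**2.


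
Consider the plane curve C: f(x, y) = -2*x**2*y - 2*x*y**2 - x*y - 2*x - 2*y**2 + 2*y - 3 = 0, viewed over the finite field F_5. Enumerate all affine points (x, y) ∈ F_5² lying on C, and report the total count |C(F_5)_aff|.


Affine F_5-points: {(0, 3), (1, 0), (1, 1), (2, 3), (2, 4), (4, 1)}; count = 6.

For each of the 25 pairs (x, y) ∈ F_5², evaluate f(x, y) mod 5. Record the zeros.
  x = 0: [0↦2, 1↦2, 2↦3, 3↦0, 4↦3]  zeros at y ∈ {3}
  x = 1: [0↦0, 1↦0, 2↦2, 3↦1, 4↦2]  zeros at y ∈ {0, 1}
  x = 2: [0↦3, 1↦4, 2↦3, 3↦0, 4↦0]  zeros at y ∈ {3, 4}
  x = 3: [0↦1, 1↦4, 2↦1, 3↦2, 4↦2]  zeros at y ∈ ∅
  x = 4: [0↦4, 1↦0, 2↦1, 3↦2, 4↦3]  zeros at y ∈ {1}
Collecting zeros: affine points = {(0, 3), (1, 0), (1, 1), (2, 3), (2, 4), (4, 1)}.
Total count |C(F_5)_aff| = 6.


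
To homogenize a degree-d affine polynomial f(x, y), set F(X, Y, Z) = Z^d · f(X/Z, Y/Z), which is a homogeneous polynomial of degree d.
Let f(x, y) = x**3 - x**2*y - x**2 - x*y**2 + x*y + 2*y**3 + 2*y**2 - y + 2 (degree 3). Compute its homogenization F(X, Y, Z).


F(X, Y, Z) = X**3 - X**2*Y - X**2*Z - X*Y**2 + X*Y*Z + 2*Y**3 + 2*Y**2*Z - Y*Z**2 + 2*Z**3

deg(f) = 3.
Substitute x = X/Z, y = Y/Z into f, then multiply by Z^3.
  monomial 1·x^3·y^0 ↦ 1·X^3·Y^0·Z^0.
  monomial -1·x^2·y^1 ↦ -1·X^2·Y^1·Z^0.
  monomial -1·x^2·y^0 ↦ -1·X^2·Y^0·Z^1.
  monomial -1·x^1·y^2 ↦ -1·X^1·Y^2·Z^0.
  monomial 1·x^1·y^1 ↦ 1·X^1·Y^1·Z^1.
  monomial 2·x^0·y^3 ↦ 2·X^0·Y^3·Z^0.
  monomial 2·x^0·y^2 ↦ 2·X^0·Y^2·Z^1.
  monomial -1·x^0·y^1 ↦ -1·X^0·Y^1·Z^2.
  monomial 2·x^0·y^0 ↦ 2·X^0·Y^0·Z^3.
Collecting: F(X, Y, Z) = X**3 - X**2*Y - X**2*Z - X*Y**2 + X*Y*Z + 2*Y**3 + 2*Y**2*Z - Y*Z**2 + 2*Z**3.


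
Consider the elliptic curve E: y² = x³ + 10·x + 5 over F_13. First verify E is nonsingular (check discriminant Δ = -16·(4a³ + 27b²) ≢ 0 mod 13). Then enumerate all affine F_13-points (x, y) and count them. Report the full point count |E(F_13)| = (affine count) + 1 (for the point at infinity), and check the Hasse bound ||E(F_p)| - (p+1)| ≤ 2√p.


Affine points = {(1, 4), (1, 9), (3, 6), (3, 7), (8, 5), (8, 8), (10, 0), (11, 4), (11, 9)}; affine count = 9; |E(F_13)| = 10.

Discriminant check: Δ ∝ 4a³ + 27b² = 4·10³ + 27·5² = 4·1000 + 27·25 ≡ 8 (mod 13). Nonzero ⇒ E is nonsingular.
For each x ∈ F_13, compute rhs = x³ + 10·x + 5 mod 13, then count y ∈ F_13 with y² ≡ rhs.
  x = 0: rhs = 5, matching y values: none (0 points).
  x = 1: rhs = 3, matching y values: 4, 9 (2 points).
  x = 2: rhs = 7, matching y values: none (0 points).
  x = 3: rhs = 10, matching y values: 6, 7 (2 points).
  x = 4: rhs = 5, matching y values: none (0 points).
  x = 5: rhs = 11, matching y values: none (0 points).
  x = 6: rhs = 8, matching y values: none (0 points).
  x = 7: rhs = 2, matching y values: none (0 points).
  x = 8: rhs = 12, matching y values: 5, 8 (2 points).
  x = 9: rhs = 5, matching y values: none (0 points).
  x = 10: rhs = 0, matching y values: 0 (1 points).
  x = 11: rhs = 3, matching y values: 4, 9 (2 points).
  x = 12: rhs = 7, matching y values: none (0 points).
Total affine count: 9.
Full point count |E(F_13)| = 9 + 1 = 10.
Hasse bound: |10 − (13+1)| = |-4| = 4 ≤ 2√13 ≈ 7.2111 ✓.


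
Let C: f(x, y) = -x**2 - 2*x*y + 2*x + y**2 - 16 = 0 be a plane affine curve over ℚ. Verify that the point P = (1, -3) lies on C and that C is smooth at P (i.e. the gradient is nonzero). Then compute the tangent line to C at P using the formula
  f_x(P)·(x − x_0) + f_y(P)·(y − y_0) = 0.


Tangent line at P: 6*x - 8*y - 30 = 0.

Step 1: f(1, -3) = 0, so P lies on C.
Step 2: partial derivatives
  f_x(x, y) = -2*x - 2*y + 2, f_y(x, y) = -2*x + 2*y.
  f_x(P) = 6, f_y(P) = -8 (gradient nonzero, so P is smooth).
Step 3: tangent line at P: 6·(x − 1) + -8·(y − -3) = 0.
Expanding: 6*x - 8*y - 30 = 0.


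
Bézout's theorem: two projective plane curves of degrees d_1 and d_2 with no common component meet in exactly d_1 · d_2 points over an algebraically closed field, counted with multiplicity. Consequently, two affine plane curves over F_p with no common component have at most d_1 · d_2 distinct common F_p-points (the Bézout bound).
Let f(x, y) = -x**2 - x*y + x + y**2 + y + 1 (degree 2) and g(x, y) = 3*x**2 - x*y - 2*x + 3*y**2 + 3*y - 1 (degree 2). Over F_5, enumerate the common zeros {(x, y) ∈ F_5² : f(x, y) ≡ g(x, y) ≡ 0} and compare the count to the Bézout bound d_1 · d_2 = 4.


Common zeros: {(3, 0)}; count = 1; Bézout bound = 4.

deg(f) = 2, deg(g) = 2, so Bézout bound = 4.
Scan x ∈ F_5. For each x, list the y ∈ F_5 with f(x, y) ≡ 0 and those with g(x, y) ≡ 0 (mod 5); the common zeros in that column are the intersection.
  x = 0: f ≡ 0 at y ∈ ∅; g ≡ 0 at y ∈ {1, 3}; common: ∅.
  x = 1: f ≡ 0 at y ∈ {2, 3}; g ≡ 0 at y ∈ {0, 1}; common: ∅.
  x = 2: f ≡ 0 at y ∈ {3}; g ≡ 0 at y ∈ ∅; common: ∅.
  x = 3: f ≡ 0 at y ∈ {0, 2}; g ≡ 0 at y ∈ {0}; common: {0}.
  x = 4: f ≡ 0 at y ∈ ∅; g ≡ 0 at y ∈ ∅; common: ∅.
Collecting: common zeros = {(3, 0)}, so the count is 1.
Comparison with the Bézout bound: 1 ≤ 4 = deg(f)·deg(g), as expected for curves with no common component (the affine F_5-count falls short of the bound because intersections may lie at infinity, over extension fields, or carry multiplicity).


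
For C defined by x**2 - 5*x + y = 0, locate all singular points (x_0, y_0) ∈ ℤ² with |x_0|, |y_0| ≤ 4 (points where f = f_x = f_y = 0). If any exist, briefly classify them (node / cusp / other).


No singular points in the scanned grid; C is smooth there.

Compute partial derivatives:
  f_x = 2*x - 5.
  f_y = 1.
f_y = 1 is a nonzero constant, so f_y never vanishes: no point (x, y) can satisfy f = f_x = f_y = 0. In particular no (x, y) ∈ {−4, ..., 4}² is singular; the curve is smooth.


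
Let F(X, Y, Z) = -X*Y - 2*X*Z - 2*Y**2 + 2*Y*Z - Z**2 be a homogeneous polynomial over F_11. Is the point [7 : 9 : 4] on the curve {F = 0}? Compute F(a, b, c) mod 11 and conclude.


F(7,9,4) ≡ 6 (mod 11); P is NOT on the curve.

Evaluate F(7, 9, 4) term-by-term (mod 11).
  -X*Y ↦ -1·7·9·1 = -63
  -2*X*Z ↦ -2·7·1·4 = -56
  -2*Y**2 ↦ -2·1·81·1 = -162
  2*Y*Z ↦ 2·1·9·4 = 72
  -Z**2 ↦ -1·1·1·16 = -16
Sum: F(7, 9, 4) = (-63) + (-56) + (-162) + (72) + (-16) = -225.
Reducing mod 11: -225 ≡ 6 (mod 11).
Since F(a, b, c) ≡ 6 ≠ 0 (mod 11), P does NOT lie on the curve.


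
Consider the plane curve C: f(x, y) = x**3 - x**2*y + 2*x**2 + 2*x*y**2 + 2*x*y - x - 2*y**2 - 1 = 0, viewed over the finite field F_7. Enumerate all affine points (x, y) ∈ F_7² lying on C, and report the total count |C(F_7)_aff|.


Affine F_7-points: {(1, 6), (2, 2), (2, 5), (3, 1), (3, 5), (4, 0), (4, 6), (5, 3), (5, 5), (6, 2), (6, 6)}; count = 11.

For each of the 49 pairs (x, y) ∈ F_7², evaluate f(x, y) mod 7. Record the zeros.
  x = 0: [0↦6, 1↦4, 2↦5, 3↦2, 4↦2, 5↦5, 6↦4]  zeros at y ∈ ∅
  x = 1: [0↦1, 1↦2, 2↦3, 3↦4, 4↦5, 5↦6, 6↦0]  zeros at y ∈ {6}
  x = 2: [0↦6, 1↦1, 2↦0, 3↦3, 4↦3, 5↦0, 6↦1]  zeros at y ∈ {2, 5}
  x = 3: [0↦6, 1↦0, 2↦2, 3↦5, 4↦2, 5↦0, 6↦6]  zeros at y ∈ {1, 5}
  x = 4: [0↦0, 1↦5, 2↦1, 3↦2, 4↦1, 5↦5, 6↦0]  zeros at y ∈ {0, 6}
  x = 5: [0↦1, 1↦1, 2↦3, 3↦0, 4↦6, 5↦0, 6↦3]  zeros at y ∈ {3, 5}
  x = 6: [0↦1, 1↦1, 2↦0, 3↦5, 4↦2, 5↦5, 6↦0]  zeros at y ∈ {2, 6}
Collecting zeros: affine points = {(1, 6), (2, 2), (2, 5), (3, 1), (3, 5), (4, 0), (4, 6), (5, 3), (5, 5), (6, 2), (6, 6)}.
Total count |C(F_7)_aff| = 11.


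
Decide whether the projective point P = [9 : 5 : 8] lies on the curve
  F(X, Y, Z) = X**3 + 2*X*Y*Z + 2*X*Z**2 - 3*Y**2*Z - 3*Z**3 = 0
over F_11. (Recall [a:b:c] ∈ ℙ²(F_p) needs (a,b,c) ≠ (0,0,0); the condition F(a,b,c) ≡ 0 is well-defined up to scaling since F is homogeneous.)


F(9,5,8) ≡ 3 (mod 11); P is NOT on the curve.

Evaluate F(9, 5, 8) term-by-term (mod 11).
  X**3 ↦ 1·729·1·1 = 729
  2*X*Y*Z ↦ 2·9·5·8 = 720
  2*X*Z**2 ↦ 2·9·1·64 = 1152
  -3*Y**2*Z ↦ -3·1·25·8 = -600
  -3*Z**3 ↦ -3·1·1·512 = -1536
Sum: F(9, 5, 8) = (729) + (720) + (1152) + (-600) + (-1536) = 465.
Reducing mod 11: 465 ≡ 3 (mod 11).
Since F(a, b, c) ≡ 3 ≠ 0 (mod 11), P does NOT lie on the curve.


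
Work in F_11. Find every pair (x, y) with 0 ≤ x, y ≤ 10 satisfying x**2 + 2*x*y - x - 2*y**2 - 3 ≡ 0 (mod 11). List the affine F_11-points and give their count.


Affine F_11-points: {(0, 2), (0, 9), (3, 6), (3, 8), (4, 7), (4, 8), (5, 7), (5, 9), (8, 2), (8, 6)}; count = 10.

For each of the 121 pairs (x, y) ∈ F_11², evaluate f(x, y) mod 11. Record the zeros.
  x = 0: [0↦8, 1↦6, 2↦0, 3↦1, 4↦9, 5↦2, 6↦2, 7↦9, 8↦1, 9↦0, 10↦6]  zeros at y ∈ {2, 9}
  x = 1: [0↦8, 1↦8, 2↦4, 3↦7, 4↦6, 5↦1, 6↦3, 7↦1, 8↦6, 9↦7, 10↦4]  zeros at y ∈ ∅
  x = 2: [0↦10, 1↦1, 2↦10, 3↦4, 4↦5, 5↦2, 6↦6, 7↦6, 8↦2, 9↦5, 10↦4]  zeros at y ∈ ∅
  x = 3: [0↦3, 1↦7, 2↦7, 3↦3, 4↦6, 5↦5, 6↦0, 7↦2, 8↦0, 9↦5, 10↦6]  zeros at y ∈ {6, 8}
  x = 4: [0↦9, 1↦4, 2↦6, 3↦4, 4↦9, 5↦10, 6↦7, 7↦0, 8↦0, 9↦7, 10↦10]  zeros at y ∈ {7, 8}
  x = 5: [0↦6, 1↦3, 2↦7, 3↦7, 4↦3, 5↦6, 6↦5, 7↦0, 8↦2, 9↦0, 10↦5]  zeros at y ∈ {7, 9}
  x = 6: [0↦5, 1↦4, 2↦10, 3↦1, 4↦10, 5↦4, 6↦5, 7↦2, 8↦6, 9↦6, 10↦2]  zeros at y ∈ ∅
  x = 7: [0↦6, 1↦7, 2↦4, 3↦8, 4↦8, 5↦4, 6↦7, 7↦6, 8↦1, 9↦3, 10↦1]  zeros at y ∈ ∅
  x = 8: [0↦9, 1↦1, 2↦0, 3↦6, 4↦8, 5↦6, 6↦0, 7↦1, 8↦9, 9↦2, 10↦2]  zeros at y ∈ {2, 6}
  x = 9: [0↦3, 1↦8, 2↦9, 3↦6, 4↦10, 5↦10, 6↦6, 7↦9, 8↦8, 9↦3, 10↦5]  zeros at y ∈ ∅
  x = 10: [0↦10, 1↦6, 2↦9, 3↦8, 4↦3, 5↦5, 6↦3, 7↦8, 8↦9, 9↦6, 10↦10]  zeros at y ∈ ∅
Collecting zeros: affine points = {(0, 2), (0, 9), (3, 6), (3, 8), (4, 7), (4, 8), (5, 7), (5, 9), (8, 2), (8, 6)}.
Total count |C(F_11)_aff| = 10.


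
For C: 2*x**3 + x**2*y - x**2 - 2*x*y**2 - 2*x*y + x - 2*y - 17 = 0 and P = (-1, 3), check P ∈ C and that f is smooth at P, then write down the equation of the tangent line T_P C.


Tangent line at P: -21*x + 13*y - 60 = 0.

Step 1: f(-1, 3) = 0, so P lies on C.
Step 2: partial derivatives
  f_x(x, y) = 6*x**2 + 2*x*y - 2*x - 2*y**2 - 2*y + 1, f_y(x, y) = x**2 - 4*x*y - 2*x - 2.
  f_x(P) = -21, f_y(P) = 13 (gradient nonzero, so P is smooth).
Step 3: tangent line at P: -21·(x − -1) + 13·(y − 3) = 0.
Expanding: -21*x + 13*y - 60 = 0.


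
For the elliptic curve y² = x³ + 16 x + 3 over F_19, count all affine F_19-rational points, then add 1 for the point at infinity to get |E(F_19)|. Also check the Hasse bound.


Affine points = {(1, 1), (1, 18), (2, 9), (2, 10), (4, 6), (4, 13), (6, 7), (6, 12), (8, 4), (8, 15), (10, 2), (10, 17), (11, 3), (11, 16), (12, 2), (12, 17), (14, 8), (14, 11), (16, 2), (16, 17), (17, 1), (17, 18), (18, 9), (18, 10)}; affine count = 24; |E(F_19)| = 25.

Discriminant check: Δ ∝ 4a³ + 27b² = 4·16³ + 27·3² = 4·4096 + 27·9 ≡ 2 (mod 19). Nonzero ⇒ E is nonsingular.
For each x ∈ F_19, compute rhs = x³ + 16·x + 3 mod 19, then count y ∈ F_19 with y² ≡ rhs.
  x = 0: rhs = 3, matching y values: none (0 points).
  x = 1: rhs = 1, matching y values: 1, 18 (2 points).
  x = 2: rhs = 5, matching y values: 9, 10 (2 points).
  x = 3: rhs = 2, matching y values: none (0 points).
  x = 4: rhs = 17, matching y values: 6, 13 (2 points).
  x = 5: rhs = 18, matching y values: none (0 points).
  x = 6: rhs = 11, matching y values: 7, 12 (2 points).
  x = 7: rhs = 2, matching y values: none (0 points).
  x = 8: rhs = 16, matching y values: 4, 15 (2 points).
  x = 9: rhs = 2, matching y values: none (0 points).
  x = 10: rhs = 4, matching y values: 2, 17 (2 points).
  x = 11: rhs = 9, matching y values: 3, 16 (2 points).
  x = 12: rhs = 4, matching y values: 2, 17 (2 points).
  x = 13: rhs = 14, matching y values: none (0 points).
  x = 14: rhs = 7, matching y values: 8, 11 (2 points).
  x = 15: rhs = 8, matching y values: none (0 points).
  x = 16: rhs = 4, matching y values: 2, 17 (2 points).
  x = 17: rhs = 1, matching y values: 1, 18 (2 points).
  x = 18: rhs = 5, matching y values: 9, 10 (2 points).
Total affine count: 24.
Full point count |E(F_19)| = 24 + 1 = 25.
Hasse bound: |25 − (19+1)| = |5| = 5 ≤ 2√19 ≈ 8.7178 ✓.


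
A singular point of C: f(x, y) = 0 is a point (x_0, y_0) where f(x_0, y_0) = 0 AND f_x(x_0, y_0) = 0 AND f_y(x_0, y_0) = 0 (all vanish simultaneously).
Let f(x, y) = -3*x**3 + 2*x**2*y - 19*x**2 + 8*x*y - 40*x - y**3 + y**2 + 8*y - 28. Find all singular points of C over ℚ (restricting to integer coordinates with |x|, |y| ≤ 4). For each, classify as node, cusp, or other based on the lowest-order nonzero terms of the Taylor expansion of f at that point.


Singular points: {(-2, 0)}; classification: node.

Compute partial derivatives:
  f_x = -9*x**2 + 4*x*y - 38*x + 8*y - 40.
  f_y = 2*x**2 + 8*x - 3*y**2 + 2*y + 8.
Scan x_0 ∈ {−4, ..., 4}. For each x_0, f_y(x_0, y) is a polynomial in y; find its integer roots y ∈ {−4, ..., 4}, then test f_x and f at those candidates.
  x = -4: f_y(-4, y) = -3*y**2 + 2*y + 8; vanishes at y ∈ {2}. (-4, 2): f_x = -48 ≠ 0.
  x = -3: f_y(-3, y) = -3*y**2 + 2*y + 2; no integer root y with |y| ≤ 4.
  x = -2: f_y(-2, y) = -3*y**2 + 2*y; vanishes at y ∈ {0}. (-2, 0): f_x = 0, f = 0 — SINGULAR.
  x = -1: f_y(-1, y) = -3*y**2 + 2*y + 2; no integer root y with |y| ≤ 4.
  x = 0: f_y(0, y) = -3*y**2 + 2*y + 8; vanishes at y ∈ {2}. (0, 2): f_x = -24 ≠ 0.
  x = 1: f_y(1, y) = -3*y**2 + 2*y + 18; no integer root y with |y| ≤ 4.
  x = 2: f_y(2, y) = -3*y**2 + 2*y + 32; no integer root y with |y| ≤ 4.
  x = 3: f_y(3, y) = -3*y**2 + 2*y + 50; no integer root y with |y| ≤ 4.
  x = 4: f_y(4, y) = -3*y**2 + 2*y + 72; no integer root y with |y| ≤ 4.
Only singular point on the grid: (-2, 0).
Classify: substitute x = -2 + u, y = 0 + v and expand: f = -3*u**3 + 2*u**2*v - u**2 - v**3 + v**2.
No constant or linear terms (consistent with a singular point). Quadratic part: -u**2 + v**2. Cubic part: -3*u**3 + 2*u**2*v - v**3.
The quadratic part v**2 - u**2 = (v − u)(v + u) splits into two distinct linear factors, so there are two distinct tangent lines y − 0 = ±(x − -2) — this is a node (ordinary double point).
Classification: node.


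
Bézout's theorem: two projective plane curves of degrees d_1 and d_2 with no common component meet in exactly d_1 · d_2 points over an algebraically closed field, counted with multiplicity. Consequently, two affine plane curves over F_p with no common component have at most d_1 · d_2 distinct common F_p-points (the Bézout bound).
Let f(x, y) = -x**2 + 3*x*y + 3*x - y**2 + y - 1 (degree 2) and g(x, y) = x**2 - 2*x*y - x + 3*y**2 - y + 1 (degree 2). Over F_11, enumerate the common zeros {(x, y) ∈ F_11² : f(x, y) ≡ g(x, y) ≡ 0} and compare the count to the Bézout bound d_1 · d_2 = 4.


Common zeros: ∅; count = 0; Bézout bound = 4.

deg(f) = 2, deg(g) = 2, so Bézout bound = 4.
Scan x ∈ F_11. For each x, list the y ∈ F_11 with f(x, y) ≡ 0 and those with g(x, y) ≡ 0 (mod 11); the common zeros in that column are the intersection.
  x = 0: f ≡ 0 at y ∈ ∅; g ≡ 0 at y ∈ {2}; common: ∅.
  x = 1: f ≡ 0 at y ∈ {6, 9}; g ≡ 0 at y ∈ ∅; common: ∅.
  x = 2: f ≡ 0 at y ∈ {2, 5}; g ≡ 0 at y ∈ {10}; common: ∅.
  x = 3: f ≡ 0 at y ∈ ∅; g ≡ 0 at y ∈ {8, 9}; common: ∅.
  x = 4: f ≡ 0 at y ∈ ∅; g ≡ 0 at y ∈ ∅; common: ∅.
  x = 5: f ≡ 0 at y ∈ {0, 5}; g ≡ 0 at y ∈ {2, 9}; common: ∅.
  x = 6: f ≡ 0 at y ∈ ∅; g ≡ 0 at y ∈ ∅; common: ∅.
  x = 7: f ≡ 0 at y ∈ {2, 9}; g ≡ 0 at y ∈ ∅; common: ∅.
  x = 8: f ≡ 0 at y ∈ ∅; g ≡ 0 at y ∈ {3, 10}; common: ∅.
  x = 9: f ≡ 0 at y ∈ {0, 6}; g ≡ 0 at y ∈ ∅; common: ∅.
  x = 10: f ≡ 0 at y ∈ ∅; g ≡ 0 at y ∈ {3, 4}; common: ∅.
Collecting: common zeros = ∅, so the count is 0.
Comparison with the Bézout bound: 0 ≤ 4 = deg(f)·deg(g), as expected for curves with no common component (the affine F_11-count falls short of the bound because intersections may lie at infinity, over extension fields, or carry multiplicity).


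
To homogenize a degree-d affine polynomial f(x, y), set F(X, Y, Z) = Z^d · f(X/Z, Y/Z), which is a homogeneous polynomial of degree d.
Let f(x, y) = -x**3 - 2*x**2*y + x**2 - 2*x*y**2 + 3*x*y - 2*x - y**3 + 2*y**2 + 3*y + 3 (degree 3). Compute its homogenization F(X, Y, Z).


F(X, Y, Z) = -X**3 - 2*X**2*Y + X**2*Z - 2*X*Y**2 + 3*X*Y*Z - 2*X*Z**2 - Y**3 + 2*Y**2*Z + 3*Y*Z**2 + 3*Z**3

deg(f) = 3.
Substitute x = X/Z, y = Y/Z into f, then multiply by Z^3.
  monomial -1·x^3·y^0 ↦ -1·X^3·Y^0·Z^0.
  monomial -2·x^2·y^1 ↦ -2·X^2·Y^1·Z^0.
  monomial 1·x^2·y^0 ↦ 1·X^2·Y^0·Z^1.
  monomial -2·x^1·y^2 ↦ -2·X^1·Y^2·Z^0.
  monomial 3·x^1·y^1 ↦ 3·X^1·Y^1·Z^1.
  monomial -2·x^1·y^0 ↦ -2·X^1·Y^0·Z^2.
  monomial -1·x^0·y^3 ↦ -1·X^0·Y^3·Z^0.
  monomial 2·x^0·y^2 ↦ 2·X^0·Y^2·Z^1.
  monomial 3·x^0·y^1 ↦ 3·X^0·Y^1·Z^2.
  monomial 3·x^0·y^0 ↦ 3·X^0·Y^0·Z^3.
Collecting: F(X, Y, Z) = -X**3 - 2*X**2*Y + X**2*Z - 2*X*Y**2 + 3*X*Y*Z - 2*X*Z**2 - Y**3 + 2*Y**2*Z + 3*Y*Z**2 + 3*Z**3.


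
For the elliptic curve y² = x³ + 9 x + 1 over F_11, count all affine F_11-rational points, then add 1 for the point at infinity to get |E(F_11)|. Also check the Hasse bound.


Affine points = {(0, 1), (0, 10), (1, 0), (2, 4), (2, 7), (3, 0), (7, 0)}; affine count = 7; |E(F_11)| = 8.

Discriminant check: Δ ∝ 4a³ + 27b² = 4·9³ + 27·1² = 4·729 + 27·1 ≡ 6 (mod 11). Nonzero ⇒ E is nonsingular.
For each x ∈ F_11, compute rhs = x³ + 9·x + 1 mod 11, then count y ∈ F_11 with y² ≡ rhs.
  x = 0: rhs = 1, matching y values: 1, 10 (2 points).
  x = 1: rhs = 0, matching y values: 0 (1 points).
  x = 2: rhs = 5, matching y values: 4, 7 (2 points).
  x = 3: rhs = 0, matching y values: 0 (1 points).
  x = 4: rhs = 2, matching y values: none (0 points).
  x = 5: rhs = 6, matching y values: none (0 points).
  x = 6: rhs = 7, matching y values: none (0 points).
  x = 7: rhs = 0, matching y values: 0 (1 points).
  x = 8: rhs = 2, matching y values: none (0 points).
  x = 9: rhs = 8, matching y values: none (0 points).
  x = 10: rhs = 2, matching y values: none (0 points).
Total affine count: 7.
Full point count |E(F_11)| = 7 + 1 = 8.
Hasse bound: |8 − (11+1)| = |-4| = 4 ≤ 2√11 ≈ 6.6332 ✓.


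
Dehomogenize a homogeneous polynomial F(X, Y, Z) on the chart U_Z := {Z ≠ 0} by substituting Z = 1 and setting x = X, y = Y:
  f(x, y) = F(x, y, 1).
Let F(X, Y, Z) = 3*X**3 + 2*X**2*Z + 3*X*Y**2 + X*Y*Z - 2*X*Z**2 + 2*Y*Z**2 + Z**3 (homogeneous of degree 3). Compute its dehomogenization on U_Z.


f(x, y) = 3*x**3 + 2*x**2 + 3*x*y**2 + x*y - 2*x + 2*y + 1

On U_Z we set Z = 1. Each monomial c·X^i·Y^j·Z^k in F becomes c·x^i·y^j·1^k = c·x^i·y^j.
Substituting Z = 1: F(X, Y, 1) = 3*x**3 + 2*x**2 + 3*x*y**2 + x*y - 2*x + 2*y + 1.
Note: deg(f) ≤ deg(F) = 3; strict inequality happens when F is divisible by Z (lost terms).


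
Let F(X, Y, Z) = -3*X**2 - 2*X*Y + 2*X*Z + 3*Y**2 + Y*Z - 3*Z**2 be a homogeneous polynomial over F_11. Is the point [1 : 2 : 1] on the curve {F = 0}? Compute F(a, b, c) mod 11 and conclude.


F(1,2,1) ≡ 6 (mod 11); P is NOT on the curve.

Evaluate F(1, 2, 1) term-by-term (mod 11).
  -3*X**2 ↦ -3·1·1·1 = -3
  -2*X*Y ↦ -2·1·2·1 = -4
  2*X*Z ↦ 2·1·1·1 = 2
  3*Y**2 ↦ 3·1·4·1 = 12
  Y*Z ↦ 1·1·2·1 = 2
  -3*Z**2 ↦ -3·1·1·1 = -3
Sum: F(1, 2, 1) = (-3) + (-4) + (2) + (12) + (2) + (-3) = 6.
Reducing mod 11: 6 ≡ 6 (mod 11).
Since F(a, b, c) ≡ 6 ≠ 0 (mod 11), P does NOT lie on the curve.


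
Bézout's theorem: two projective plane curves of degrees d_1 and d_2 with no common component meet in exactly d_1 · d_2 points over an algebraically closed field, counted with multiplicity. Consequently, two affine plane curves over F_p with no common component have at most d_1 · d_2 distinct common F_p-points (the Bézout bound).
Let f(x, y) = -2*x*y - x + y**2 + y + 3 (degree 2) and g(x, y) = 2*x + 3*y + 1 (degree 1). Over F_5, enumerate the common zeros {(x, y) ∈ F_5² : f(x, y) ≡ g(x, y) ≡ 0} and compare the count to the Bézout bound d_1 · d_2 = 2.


Common zeros: {(0, 3)}; count = 1; Bézout bound = 2.

deg(f) = 2, deg(g) = 1, so Bézout bound = 2.
Scan x ∈ F_5. For each x, list the y ∈ F_5 with f(x, y) ≡ 0 and those with g(x, y) ≡ 0 (mod 5); the common zeros in that column are the intersection.
  x = 0: f ≡ 0 at y ∈ {1, 3}; g ≡ 0 at y ∈ {3}; common: {3}.
  x = 1: f ≡ 0 at y ∈ ∅; g ≡ 0 at y ∈ {4}; common: ∅.
  x = 2: f ≡ 0 at y ∈ {4}; g ≡ 0 at y ∈ {0}; common: ∅.
  x = 3: f ≡ 0 at y ∈ {0}; g ≡ 0 at y ∈ {1}; common: ∅.
  x = 4: f ≡ 0 at y ∈ ∅; g ≡ 0 at y ∈ {2}; common: ∅.
Collecting: common zeros = {(0, 3)}, so the count is 1.
Comparison with the Bézout bound: 1 ≤ 2 = deg(f)·deg(g), as expected for curves with no common component (the affine F_5-count falls short of the bound because intersections may lie at infinity, over extension fields, or carry multiplicity).


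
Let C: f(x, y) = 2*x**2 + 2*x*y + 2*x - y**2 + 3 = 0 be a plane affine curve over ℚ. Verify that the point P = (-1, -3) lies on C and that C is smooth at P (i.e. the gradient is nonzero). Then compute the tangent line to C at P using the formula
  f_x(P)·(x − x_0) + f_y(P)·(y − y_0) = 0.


Tangent line at P: -8*x + 4*y + 4 = 0.

Step 1: f(-1, -3) = 0, so P lies on C.
Step 2: partial derivatives
  f_x(x, y) = 4*x + 2*y + 2, f_y(x, y) = 2*x - 2*y.
  f_x(P) = -8, f_y(P) = 4 (gradient nonzero, so P is smooth).
Step 3: tangent line at P: -8·(x − -1) + 4·(y − -3) = 0.
Expanding: -8*x + 4*y + 4 = 0.


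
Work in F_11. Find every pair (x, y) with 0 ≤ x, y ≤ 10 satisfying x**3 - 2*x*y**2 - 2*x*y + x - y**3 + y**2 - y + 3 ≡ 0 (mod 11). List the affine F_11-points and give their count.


Affine F_11-points: {(1, 1), (2, 6), (3, 0), (4, 6), (5, 6), (6, 7), (7, 8), (9, 1), (9, 2), (10, 4), (10, 5)}; count = 11.

For each of the 121 pairs (x, y) ∈ F_11², evaluate f(x, y) mod 11. Record the zeros.
  x = 0: [0↦3, 1↦2, 2↦8, 3↦4, 4↦6, 5↦8, 6↦4, 7↦10, 8↦9, 9↦6, 10↦6]  zeros at y ∈ ∅
  x = 1: [0↦5, 1↦0, 2↦9, 3↦4, 4↦1, 5↦5, 6↦10, 7↦10, 8↦10, 9↦4, 10↦8]  zeros at y ∈ {1}
  x = 2: [0↦2, 1↦4, 2↦5, 3↦10, 4↦2, 5↦8, 6↦0, 7↦5, 8↦6, 9↦8, 10↦5]  zeros at y ∈ {6}
  x = 3: [0↦0, 1↦9, 2↦2, 3↦6, 4↦4, 5↦1, 6↦2, 7↦1, 8↦3, 9↦2, 10↦3]  zeros at y ∈ {0}
  x = 4: [0↦5, 1↦10, 2↦6, 3↦9, 4↦2, 5↦1, 6↦0, 7↦4, 8↦7, 9↦3, 10↦8]  zeros at y ∈ {6}
  x = 5: [0↦1, 1↦2, 2↦1, 3↦3, 4↦2, 5↦3, 6↦0, 7↦9, 8↦2, 9↦6, 10↦4]  zeros at y ∈ {6}
  x = 6: [0↦5, 1↦2, 2↦4, 3↦5, 4↦10, 5↦2, 6↦8, 7↦0, 8↦5, 9↦6, 10↦8]  zeros at y ∈ {7}
  x = 7: [0↦1, 1↦5, 2↦10, 3↦10, 4↦10, 5↦4, 6↦8, 7↦5, 8↦0, 9↦9, 10↦4]  zeros at y ∈ {8}
  x = 8: [0↦6, 1↦6, 2↦3, 3↦2, 4↦8, 5↦4, 6↦6, 7↦8, 8↦4, 9↦10, 10↦9]  zeros at y ∈ ∅
  x = 9: [0↦4, 1↦0, 2↦0, 3↦9, 4↦10, 5↦8, 6↦8, 7↦4, 8↦1, 9↦4, 10↦7]  zeros at y ∈ {1, 2}
  x = 10: [0↦1, 1↦4, 2↦7, 3↦4, 4↦0, 5↦0, 6↦9, 7↦10, 8↦8, 9↦8, 10↦4]  zeros at y ∈ {4, 5}
Collecting zeros: affine points = {(1, 1), (2, 6), (3, 0), (4, 6), (5, 6), (6, 7), (7, 8), (9, 1), (9, 2), (10, 4), (10, 5)}.
Total count |C(F_11)_aff| = 11.


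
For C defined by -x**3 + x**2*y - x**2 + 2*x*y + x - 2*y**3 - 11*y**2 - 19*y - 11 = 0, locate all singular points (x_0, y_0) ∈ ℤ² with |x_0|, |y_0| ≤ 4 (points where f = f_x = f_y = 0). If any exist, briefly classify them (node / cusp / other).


Singular points: {(-1, -2)}; classification: cusp.

Compute partial derivatives:
  f_x = -3*x**2 + 2*x*y - 2*x + 2*y + 1.
  f_y = x**2 + 2*x - 6*y**2 - 22*y - 19.
Scan x_0 ∈ {−4, ..., 4}. For each x_0, f_y(x_0, y) is a polynomial in y; find its integer roots y ∈ {−4, ..., 4}, then test f_x and f at those candidates.
  x = -4: f_y(-4, y) = -6*y**2 - 22*y - 11; no integer root y with |y| ≤ 4.
  x = -3: f_y(-3, y) = -6*y**2 - 22*y - 16; vanishes at y ∈ {-1}. (-3, -1): f_x = -16 ≠ 0.
  x = -2: f_y(-2, y) = -6*y**2 - 22*y - 19; no integer root y with |y| ≤ 4.
  x = -1: f_y(-1, y) = -6*y**2 - 22*y - 20; vanishes at y ∈ {-2}. (-1, -2): f_x = 0, f = 0 — SINGULAR.
  x = 0: f_y(0, y) = -6*y**2 - 22*y - 19; no integer root y with |y| ≤ 4.
  x = 1: f_y(1, y) = -6*y**2 - 22*y - 16; vanishes at y ∈ {-1}. (1, -1): f_x = -8 ≠ 0.
  x = 2: f_y(2, y) = -6*y**2 - 22*y - 11; no integer root y with |y| ≤ 4.
  x = 3: f_y(3, y) = -6*y**2 - 22*y - 4; no integer root y with |y| ≤ 4.
  x = 4: f_y(4, y) = -6*y**2 - 22*y + 5; no integer root y with |y| ≤ 4.
Only singular point on the grid: (-1, -2).
Classify: substitute x = -1 + u, y = -2 + v and expand: f = -u**3 + u**2*v - 2*v**3 + v**2.
No constant or linear terms (consistent with a singular point). Quadratic part: v**2. Cubic part: -u**3 + u**2*v - 2*v**3.
The quadratic part v**2 is a perfect square, so there is a single (double) tangent line v = 0, i.e. y = -2. Restricting the cubic part to that line (v = 0) leaves -u**3 ≠ 0, so f is not divisible by v and the branch is v² ≈ u**3 to lowest order — this is a cusp.
Classification: cusp.


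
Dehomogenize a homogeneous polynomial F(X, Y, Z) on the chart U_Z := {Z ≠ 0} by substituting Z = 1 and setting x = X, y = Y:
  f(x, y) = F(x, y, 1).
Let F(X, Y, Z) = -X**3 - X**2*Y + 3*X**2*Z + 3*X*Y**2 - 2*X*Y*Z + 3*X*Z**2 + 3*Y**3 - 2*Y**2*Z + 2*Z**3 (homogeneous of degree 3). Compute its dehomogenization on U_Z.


f(x, y) = -x**3 - x**2*y + 3*x**2 + 3*x*y**2 - 2*x*y + 3*x + 3*y**3 - 2*y**2 + 2

On U_Z we set Z = 1. Each monomial c·X^i·Y^j·Z^k in F becomes c·x^i·y^j·1^k = c·x^i·y^j.
Substituting Z = 1: F(X, Y, 1) = -x**3 - x**2*y + 3*x**2 + 3*x*y**2 - 2*x*y + 3*x + 3*y**3 - 2*y**2 + 2.
Note: deg(f) ≤ deg(F) = 3; strict inequality happens when F is divisible by Z (lost terms).


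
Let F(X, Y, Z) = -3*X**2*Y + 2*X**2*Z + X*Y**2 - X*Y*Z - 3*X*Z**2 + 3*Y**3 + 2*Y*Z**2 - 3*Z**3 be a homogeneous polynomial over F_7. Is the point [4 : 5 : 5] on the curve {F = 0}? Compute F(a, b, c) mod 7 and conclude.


F(4,5,5) ≡ 3 (mod 7); P is NOT on the curve.

Evaluate F(4, 5, 5) term-by-term (mod 7).
  -3*X**2*Y ↦ -3·16·5·1 = -240
  2*X**2*Z ↦ 2·16·1·5 = 160
  X*Y**2 ↦ 1·4·25·1 = 100
  -X*Y*Z ↦ -1·4·5·5 = -100
  -3*X*Z**2 ↦ -3·4·1·25 = -300
  3*Y**3 ↦ 3·1·125·1 = 375
  2*Y*Z**2 ↦ 2·1·5·25 = 250
  -3*Z**3 ↦ -3·1·1·125 = -375
Sum: F(4, 5, 5) = (-240) + (160) + (100) + (-100) + (-300) + (375) + (250) + (-375) = -130.
Reducing mod 7: -130 ≡ 3 (mod 7).
Since F(a, b, c) ≡ 3 ≠ 0 (mod 7), P does NOT lie on the curve.


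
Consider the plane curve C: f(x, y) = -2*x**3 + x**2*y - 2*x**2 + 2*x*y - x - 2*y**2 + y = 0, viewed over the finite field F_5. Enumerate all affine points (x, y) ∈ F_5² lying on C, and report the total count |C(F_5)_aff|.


Affine F_5-points: {(0, 0), (0, 3), (1, 0), (1, 2), (3, 0), (3, 3)}; count = 6.

For each of the 25 pairs (x, y) ∈ F_5², evaluate f(x, y) mod 5. Record the zeros.
  x = 0: [0↦0, 1↦4, 2↦4, 3↦0, 4↦2]  zeros at y ∈ {0, 3}
  x = 1: [0↦0, 1↦2, 2↦0, 3↦4, 4↦4]  zeros at y ∈ {0, 2}
  x = 2: [0↦4, 1↦1, 2↦4, 3↦3, 4↦3]  zeros at y ∈ ∅
  x = 3: [0↦0, 1↦4, 2↦4, 3↦0, 4↦2]  zeros at y ∈ {0, 3}
  x = 4: [0↦1, 1↦4, 2↦3, 3↦3, 4↦4]  zeros at y ∈ ∅
Collecting zeros: affine points = {(0, 0), (0, 3), (1, 0), (1, 2), (3, 0), (3, 3)}.
Total count |C(F_5)_aff| = 6.


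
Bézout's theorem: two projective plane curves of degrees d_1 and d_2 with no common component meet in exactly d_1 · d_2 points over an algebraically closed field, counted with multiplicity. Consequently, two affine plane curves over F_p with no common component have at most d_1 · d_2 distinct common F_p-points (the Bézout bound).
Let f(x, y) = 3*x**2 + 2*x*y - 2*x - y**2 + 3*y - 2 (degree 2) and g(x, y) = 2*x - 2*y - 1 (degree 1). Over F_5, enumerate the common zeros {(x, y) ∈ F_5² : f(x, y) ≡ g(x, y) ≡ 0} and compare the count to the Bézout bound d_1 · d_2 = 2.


Common zeros: {(0, 2), (1, 3)}; count = 2; Bézout bound = 2.

deg(f) = 2, deg(g) = 1, so Bézout bound = 2.
Scan x ∈ F_5. For each x, list the y ∈ F_5 with f(x, y) ≡ 0 and those with g(x, y) ≡ 0 (mod 5); the common zeros in that column are the intersection.
  x = 0: f ≡ 0 at y ∈ {1, 2}; g ≡ 0 at y ∈ {2}; common: {2}.
  x = 1: f ≡ 0 at y ∈ {2, 3}; g ≡ 0 at y ∈ {3}; common: {3}.
  x = 2: f ≡ 0 at y ∈ ∅; g ≡ 0 at y ∈ {4}; common: ∅.
  x = 3: f ≡ 0 at y ∈ ∅; g ≡ 0 at y ∈ {0}; common: ∅.
  x = 4: f ≡ 0 at y ∈ ∅; g ≡ 0 at y ∈ {1}; common: ∅.
Collecting: common zeros = {(0, 2), (1, 3)}, so the count is 2.
Comparison with the Bézout bound: 2 ≤ 2 = deg(f)·deg(g), as expected for curves with no common component (the bound is attained).


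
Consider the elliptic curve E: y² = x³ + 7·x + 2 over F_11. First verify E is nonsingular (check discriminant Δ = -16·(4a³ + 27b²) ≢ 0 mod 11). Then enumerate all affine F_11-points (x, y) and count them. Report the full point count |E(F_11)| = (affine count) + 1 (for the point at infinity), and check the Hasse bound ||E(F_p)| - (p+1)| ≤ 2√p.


Affine points = {(7, 3), (7, 8), (8, 3), (8, 8), (10, 4), (10, 7)}; affine count = 6; |E(F_11)| = 7.

Discriminant check: Δ ∝ 4a³ + 27b² = 4·7³ + 27·2² = 4·343 + 27·4 ≡ 6 (mod 11). Nonzero ⇒ E is nonsingular.
For each x ∈ F_11, compute rhs = x³ + 7·x + 2 mod 11, then count y ∈ F_11 with y² ≡ rhs.
  x = 0: rhs = 2, matching y values: none (0 points).
  x = 1: rhs = 10, matching y values: none (0 points).
  x = 2: rhs = 2, matching y values: none (0 points).
  x = 3: rhs = 6, matching y values: none (0 points).
  x = 4: rhs = 6, matching y values: none (0 points).
  x = 5: rhs = 8, matching y values: none (0 points).
  x = 6: rhs = 7, matching y values: none (0 points).
  x = 7: rhs = 9, matching y values: 3, 8 (2 points).
  x = 8: rhs = 9, matching y values: 3, 8 (2 points).
  x = 9: rhs = 2, matching y values: none (0 points).
  x = 10: rhs = 5, matching y values: 4, 7 (2 points).
Total affine count: 6.
Full point count |E(F_11)| = 6 + 1 = 7.
Hasse bound: |7 − (11+1)| = |-5| = 5 ≤ 2√11 ≈ 6.6332 ✓.


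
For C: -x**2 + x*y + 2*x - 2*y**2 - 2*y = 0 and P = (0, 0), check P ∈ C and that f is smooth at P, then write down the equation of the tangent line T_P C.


Tangent line at P: 2*x - 2*y = 0.

Step 1: f(0, 0) = 0, so P lies on C.
Step 2: partial derivatives
  f_x(x, y) = -2*x + y + 2, f_y(x, y) = x - 4*y - 2.
  f_x(P) = 2, f_y(P) = -2 (gradient nonzero, so P is smooth).
Step 3: tangent line at P: 2·(x − 0) + -2·(y − 0) = 0.
Expanding: 2*x - 2*y = 0.


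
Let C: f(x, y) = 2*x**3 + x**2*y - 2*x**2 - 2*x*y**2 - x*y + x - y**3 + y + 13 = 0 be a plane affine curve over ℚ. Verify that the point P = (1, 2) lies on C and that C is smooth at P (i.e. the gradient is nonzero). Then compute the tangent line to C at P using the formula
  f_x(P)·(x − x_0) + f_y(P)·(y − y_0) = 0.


Tangent line at P: -3*x - 19*y + 41 = 0.

Step 1: f(1, 2) = 0, so P lies on C.
Step 2: partial derivatives
  f_x(x, y) = 6*x**2 + 2*x*y - 4*x - 2*y**2 - y + 1, f_y(x, y) = x**2 - 4*x*y - x - 3*y**2 + 1.
  f_x(P) = -3, f_y(P) = -19 (gradient nonzero, so P is smooth).
Step 3: tangent line at P: -3·(x − 1) + -19·(y − 2) = 0.
Expanding: -3*x - 19*y + 41 = 0.


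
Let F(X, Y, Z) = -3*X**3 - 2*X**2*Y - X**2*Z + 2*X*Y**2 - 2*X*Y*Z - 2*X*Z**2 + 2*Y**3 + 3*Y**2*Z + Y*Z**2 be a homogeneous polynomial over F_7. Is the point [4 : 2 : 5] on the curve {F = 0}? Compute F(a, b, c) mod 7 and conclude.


F(4,2,5) ≡ 4 (mod 7); P is NOT on the curve.

Evaluate F(4, 2, 5) term-by-term (mod 7).
  -3*X**3 ↦ -3·64·1·1 = -192
  -2*X**2*Y ↦ -2·16·2·1 = -64
  -X**2*Z ↦ -1·16·1·5 = -80
  2*X*Y**2 ↦ 2·4·4·1 = 32
  -2*X*Y*Z ↦ -2·4·2·5 = -80
  -2*X*Z**2 ↦ -2·4·1·25 = -200
  2*Y**3 ↦ 2·1·8·1 = 16
  3*Y**2*Z ↦ 3·1·4·5 = 60
  Y*Z**2 ↦ 1·1·2·25 = 50
Sum: F(4, 2, 5) = (-192) + (-64) + (-80) + (32) + (-80) + (-200) + (16) + (60) + (50) = -458.
Reducing mod 7: -458 ≡ 4 (mod 7).
Since F(a, b, c) ≡ 4 ≠ 0 (mod 7), P does NOT lie on the curve.


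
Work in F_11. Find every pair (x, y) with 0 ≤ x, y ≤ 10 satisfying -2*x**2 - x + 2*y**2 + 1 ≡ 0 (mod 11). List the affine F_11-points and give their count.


Affine F_11-points: {(0, 4), (0, 7), (1, 1), (1, 10), (4, 1), (4, 10), (5, 4), (5, 7), (6, 0), (10, 0)}; count = 10.

For each of the 121 pairs (x, y) ∈ F_11², evaluate f(x, y) mod 11. Record the zeros.
  x = 0: [0↦1, 1↦3, 2↦9, 3↦8, 4↦0, 5↦7, 6↦7, 7↦0, 8↦8, 9↦9, 10↦3]  zeros at y ∈ {4, 7}
  x = 1: [0↦9, 1↦0, 2↦6, 3↦5, 4↦8, 5↦4, 6↦4, 7↦8, 8↦5, 9↦6, 10↦0]  zeros at y ∈ {1, 10}
  x = 2: [0↦2, 1↦4, 2↦10, 3↦9, 4↦1, 5↦8, 6↦8, 7↦1, 8↦9, 9↦10, 10↦4]  zeros at y ∈ ∅
  x = 3: [0↦2, 1↦4, 2↦10, 3↦9, 4↦1, 5↦8, 6↦8, 7↦1, 8↦9, 9↦10, 10↦4]  zeros at y ∈ ∅
  x = 4: [0↦9, 1↦0, 2↦6, 3↦5, 4↦8, 5↦4, 6↦4, 7↦8, 8↦5, 9↦6, 10↦0]  zeros at y ∈ {1, 10}
  x = 5: [0↦1, 1↦3, 2↦9, 3↦8, 4↦0, 5↦7, 6↦7, 7↦0, 8↦8, 9↦9, 10↦3]  zeros at y ∈ {4, 7}
  x = 6: [0↦0, 1↦2, 2↦8, 3↦7, 4↦10, 5↦6, 6↦6, 7↦10, 8↦7, 9↦8, 10↦2]  zeros at y ∈ {0}
  x = 7: [0↦6, 1↦8, 2↦3, 3↦2, 4↦5, 5↦1, 6↦1, 7↦5, 8↦2, 9↦3, 10↦8]  zeros at y ∈ ∅
  x = 8: [0↦8, 1↦10, 2↦5, 3↦4, 4↦7, 5↦3, 6↦3, 7↦7, 8↦4, 9↦5, 10↦10]  zeros at y ∈ ∅
  x = 9: [0↦6, 1↦8, 2↦3, 3↦2, 4↦5, 5↦1, 6↦1, 7↦5, 8↦2, 9↦3, 10↦8]  zeros at y ∈ ∅
  x = 10: [0↦0, 1↦2, 2↦8, 3↦7, 4↦10, 5↦6, 6↦6, 7↦10, 8↦7, 9↦8, 10↦2]  zeros at y ∈ {0}
Collecting zeros: affine points = {(0, 4), (0, 7), (1, 1), (1, 10), (4, 1), (4, 10), (5, 4), (5, 7), (6, 0), (10, 0)}.
Total count |C(F_11)_aff| = 10.


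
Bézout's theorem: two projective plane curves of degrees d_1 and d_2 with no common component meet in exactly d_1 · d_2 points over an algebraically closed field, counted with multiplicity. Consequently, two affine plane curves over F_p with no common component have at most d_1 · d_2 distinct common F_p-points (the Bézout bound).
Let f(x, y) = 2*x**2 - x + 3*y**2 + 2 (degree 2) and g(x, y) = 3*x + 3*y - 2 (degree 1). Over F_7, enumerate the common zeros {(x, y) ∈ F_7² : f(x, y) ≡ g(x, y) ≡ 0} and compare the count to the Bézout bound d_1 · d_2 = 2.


Common zeros: ∅; count = 0; Bézout bound = 2.

deg(f) = 2, deg(g) = 1, so Bézout bound = 2.
Scan x ∈ F_7. For each x, list the y ∈ F_7 with f(x, y) ≡ 0 and those with g(x, y) ≡ 0 (mod 7); the common zeros in that column are the intersection.
  x = 0: f ≡ 0 at y ∈ {2, 5}; g ≡ 0 at y ∈ {3}; common: ∅.
  x = 1: f ≡ 0 at y ∈ ∅; g ≡ 0 at y ∈ {2}; common: ∅.
  x = 2: f ≡ 0 at y ∈ {3, 4}; g ≡ 0 at y ∈ {1}; common: ∅.
  x = 3: f ≡ 0 at y ∈ ∅; g ≡ 0 at y ∈ {0}; common: ∅.
  x = 4: f ≡ 0 at y ∈ {2, 5}; g ≡ 0 at y ∈ {6}; common: ∅.
  x = 5: f ≡ 0 at y ∈ ∅; g ≡ 0 at y ∈ {5}; common: ∅.
  x = 6: f ≡ 0 at y ∈ ∅; g ≡ 0 at y ∈ {4}; common: ∅.
Collecting: common zeros = ∅, so the count is 0.
Comparison with the Bézout bound: 0 ≤ 2 = deg(f)·deg(g), as expected for curves with no common component (the affine F_7-count falls short of the bound because intersections may lie at infinity, over extension fields, or carry multiplicity).


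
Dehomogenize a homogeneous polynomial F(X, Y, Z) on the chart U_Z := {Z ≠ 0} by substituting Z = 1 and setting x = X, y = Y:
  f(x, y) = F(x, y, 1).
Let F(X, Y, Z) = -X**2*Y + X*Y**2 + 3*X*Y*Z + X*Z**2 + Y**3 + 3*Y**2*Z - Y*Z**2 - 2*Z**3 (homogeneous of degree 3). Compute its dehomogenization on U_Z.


f(x, y) = -x**2*y + x*y**2 + 3*x*y + x + y**3 + 3*y**2 - y - 2

On U_Z we set Z = 1. Each monomial c·X^i·Y^j·Z^k in F becomes c·x^i·y^j·1^k = c·x^i·y^j.
Substituting Z = 1: F(X, Y, 1) = -x**2*y + x*y**2 + 3*x*y + x + y**3 + 3*y**2 - y - 2.
Note: deg(f) ≤ deg(F) = 3; strict inequality happens when F is divisible by Z (lost terms).


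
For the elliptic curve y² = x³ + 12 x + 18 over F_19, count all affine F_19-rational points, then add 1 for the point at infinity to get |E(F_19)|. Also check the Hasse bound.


Affine points = {(3, 9), (3, 10), (4, 4), (4, 15), (9, 0), (10, 6), (10, 13), (12, 3), (12, 16), (14, 2), (14, 17), (15, 1), (15, 18), (17, 9), (17, 10), (18, 9), (18, 10)}; affine count = 17; |E(F_19)| = 18.

Discriminant check: Δ ∝ 4a³ + 27b² = 4·12³ + 27·18² = 4·1728 + 27·324 ≡ 4 (mod 19). Nonzero ⇒ E is nonsingular.
For each x ∈ F_19, compute rhs = x³ + 12·x + 18 mod 19, then count y ∈ F_19 with y² ≡ rhs.
  x = 0: rhs = 18, matching y values: none (0 points).
  x = 1: rhs = 12, matching y values: none (0 points).
  x = 2: rhs = 12, matching y values: none (0 points).
  x = 3: rhs = 5, matching y values: 9, 10 (2 points).
  x = 4: rhs = 16, matching y values: 4, 15 (2 points).
  x = 5: rhs = 13, matching y values: none (0 points).
  x = 6: rhs = 2, matching y values: none (0 points).
  x = 7: rhs = 8, matching y values: none (0 points).
  x = 8: rhs = 18, matching y values: none (0 points).
  x = 9: rhs = 0, matching y values: 0 (1 points).
  x = 10: rhs = 17, matching y values: 6, 13 (2 points).
  x = 11: rhs = 18, matching y values: none (0 points).
  x = 12: rhs = 9, matching y values: 3, 16 (2 points).
  x = 13: rhs = 15, matching y values: none (0 points).
  x = 14: rhs = 4, matching y values: 2, 17 (2 points).
  x = 15: rhs = 1, matching y values: 1, 18 (2 points).
  x = 16: rhs = 12, matching y values: none (0 points).
  x = 17: rhs = 5, matching y values: 9, 10 (2 points).
  x = 18: rhs = 5, matching y values: 9, 10 (2 points).
Total affine count: 17.
Full point count |E(F_19)| = 17 + 1 = 18.
Hasse bound: |18 − (19+1)| = |-2| = 2 ≤ 2√19 ≈ 8.7178 ✓.
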